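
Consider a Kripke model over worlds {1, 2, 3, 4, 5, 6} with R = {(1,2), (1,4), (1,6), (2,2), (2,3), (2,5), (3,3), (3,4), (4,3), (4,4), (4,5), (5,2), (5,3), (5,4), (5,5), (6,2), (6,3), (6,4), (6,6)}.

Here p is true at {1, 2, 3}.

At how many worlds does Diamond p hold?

6

1: successors {2, 4, 6}; p there: 2:T, 4:F, 6:F. ✓
2: successors {2, 3, 5}; p there: 2:T, 3:T, 5:F. ✓
3: successors {3, 4}; p there: 3:T, 4:F. ✓
4: successors {3, 4, 5}; p there: 3:T, 4:F, 5:F. ✓
5: successors {2, 3, 4, 5}; p there: 2:T, 3:T, 4:F, 5:F. ✓
6: successors {2, 3, 4, 6}; p there: 2:T, 3:T, 4:F, 6:F. ✓
Satisfying worlds: {1, 2, 3, 4, 5, 6}.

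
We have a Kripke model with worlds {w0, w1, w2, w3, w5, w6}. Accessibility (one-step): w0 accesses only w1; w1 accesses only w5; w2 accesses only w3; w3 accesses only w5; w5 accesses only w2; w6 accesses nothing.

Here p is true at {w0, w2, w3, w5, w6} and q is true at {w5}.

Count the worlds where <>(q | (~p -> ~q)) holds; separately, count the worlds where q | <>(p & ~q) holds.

5 and 2

For <>(q | (~p -> ~q)):
w0: successors {w1}; q | (~p -> ~q) there: w1:T. ✓
w1: successors {w5}; q | (~p -> ~q) there: w5:T. ✓
w2: successors {w3}; q | (~p -> ~q) there: w3:T. ✓
w3: successors {w5}; q | (~p -> ~q) there: w5:T. ✓
w5: successors {w2}; q | (~p -> ~q) there: w2:T. ✓
w6: no successors, so <>(q | (~p -> ~q)) fails. ✗
— 5 worlds.
For q | <>(p & ~q):
w0: q is F, <>(p & ~q) is F. ✗
w1: q is F, <>(p & ~q) is F. ✗
w2: q is F, <>(p & ~q) is T. ✓
w3: q is F, <>(p & ~q) is F. ✗
w5: q is T, <>(p & ~q) is T. ✓
w6: q is F, <>(p & ~q) is F. ✗
— 2 worlds.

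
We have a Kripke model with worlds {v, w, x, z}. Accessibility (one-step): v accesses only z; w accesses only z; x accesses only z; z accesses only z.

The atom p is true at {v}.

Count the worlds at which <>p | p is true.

v: <>p is F, p is T. ✓
w: <>p is F, p is F. ✗
x: <>p is F, p is F. ✗
z: <>p is F, p is F. ✗
Satisfying worlds: {v}.

1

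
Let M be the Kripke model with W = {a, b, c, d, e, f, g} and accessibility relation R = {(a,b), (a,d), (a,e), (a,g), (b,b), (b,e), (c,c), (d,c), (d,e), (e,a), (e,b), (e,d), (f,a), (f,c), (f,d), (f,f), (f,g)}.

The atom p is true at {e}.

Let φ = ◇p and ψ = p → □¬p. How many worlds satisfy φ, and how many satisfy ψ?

For ◇p:
a: successors {b, d, e, g}; p there: b:F, d:F, e:T, g:F. ✓
b: successors {b, e}; p there: b:F, e:T. ✓
c: successors {c}; p there: c:F. ✗
d: successors {c, e}; p there: c:F, e:T. ✓
e: successors {a, b, d}; p there: a:F, b:F, d:F. ✗
f: successors {a, c, d, f, g}; p there: a:F, c:F, d:F, f:F, g:F. ✗
g: no successors, so ◇p fails. ✗
— 3 worlds.
For p → □¬p:
a: p is F, □¬p is F. ✓
b: p is F, □¬p is F. ✓
c: p is F, □¬p is T. ✓
d: p is F, □¬p is F. ✓
e: p is T, □¬p is T. ✓
f: p is F, □¬p is T. ✓
g: p is F, □¬p is T. ✓
— 7 worlds.

3 and 7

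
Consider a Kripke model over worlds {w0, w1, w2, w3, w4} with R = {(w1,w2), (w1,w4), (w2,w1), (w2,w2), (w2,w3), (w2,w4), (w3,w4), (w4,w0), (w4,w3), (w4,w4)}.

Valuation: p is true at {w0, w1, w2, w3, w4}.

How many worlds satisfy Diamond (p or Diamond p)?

w0: no successors, so Diamond (p or Diamond p) fails. ✗
w1: successors {w2, w4}; p or Diamond p there: w2:T, w4:T. ✓
w2: successors {w1, w2, w3, w4}; p or Diamond p there: w1:T, w2:T, w3:T, w4:T. ✓
w3: successors {w4}; p or Diamond p there: w4:T. ✓
w4: successors {w0, w3, w4}; p or Diamond p there: w0:T, w3:T, w4:T. ✓
Satisfying worlds: {w1, w2, w3, w4}.

4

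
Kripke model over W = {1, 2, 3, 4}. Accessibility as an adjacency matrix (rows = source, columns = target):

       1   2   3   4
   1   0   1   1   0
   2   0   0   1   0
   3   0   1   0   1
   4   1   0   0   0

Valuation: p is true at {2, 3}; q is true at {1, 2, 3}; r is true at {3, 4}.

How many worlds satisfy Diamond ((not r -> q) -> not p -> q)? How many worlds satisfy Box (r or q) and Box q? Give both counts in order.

4 and 3

For Diamond ((not r -> q) -> not p -> q):
1: successors {2, 3}; (not r -> q) -> not p -> q there: 2:T, 3:T. ✓
2: successors {3}; (not r -> q) -> not p -> q there: 3:T. ✓
3: successors {2, 4}; (not r -> q) -> not p -> q there: 2:T, 4:F. ✓
4: successors {1}; (not r -> q) -> not p -> q there: 1:T. ✓
— 4 worlds.
For Box (r or q) and Box q:
1: Box (r or q) is T, Box q is T. ✓
2: Box (r or q) is T, Box q is T. ✓
3: Box (r or q) is T, Box q is F. ✗
4: Box (r or q) is T, Box q is T. ✓
— 3 worlds.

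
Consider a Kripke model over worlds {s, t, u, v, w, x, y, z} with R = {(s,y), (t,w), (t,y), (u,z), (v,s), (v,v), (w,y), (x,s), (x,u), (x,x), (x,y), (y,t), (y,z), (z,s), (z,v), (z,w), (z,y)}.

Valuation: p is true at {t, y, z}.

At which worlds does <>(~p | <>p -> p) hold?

{s, t, u, w, x, y, z}

s: successors {y}; ~p | <>p -> p there: y:T. ✓
t: successors {w, y}; ~p | <>p -> p there: w:F, y:T. ✓
u: successors {z}; ~p | <>p -> p there: z:T. ✓
v: successors {s, v}; ~p | <>p -> p there: s:F, v:F. ✗
w: successors {y}; ~p | <>p -> p there: y:T. ✓
x: successors {s, u, x, y}; ~p | <>p -> p there: s:F, u:F, x:F, y:T. ✓
y: successors {t, z}; ~p | <>p -> p there: t:T, z:T. ✓
z: successors {s, v, w, y}; ~p | <>p -> p there: s:F, v:F, w:F, y:T. ✓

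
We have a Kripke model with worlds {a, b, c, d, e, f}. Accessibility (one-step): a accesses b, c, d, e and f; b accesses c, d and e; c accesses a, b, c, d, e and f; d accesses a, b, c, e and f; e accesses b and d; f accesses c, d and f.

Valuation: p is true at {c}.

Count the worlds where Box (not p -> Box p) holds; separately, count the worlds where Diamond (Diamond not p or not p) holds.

0 and 6

For Box (not p -> Box p):
a: successors {b, c, d, e, f}; not p -> Box p there: b:F, c:T, d:F, e:F, f:F. ✗
b: successors {c, d, e}; not p -> Box p there: c:T, d:F, e:F. ✗
c: successors {a, b, c, d, e, f}; not p -> Box p there: a:F, b:F, c:T, d:F, e:F, f:F. ✗
d: successors {a, b, c, e, f}; not p -> Box p there: a:F, b:F, c:T, e:F, f:F. ✗
e: successors {b, d}; not p -> Box p there: b:F, d:F. ✗
f: successors {c, d, f}; not p -> Box p there: c:T, d:F, f:F. ✗
— 0 worlds.
For Diamond (Diamond not p or not p):
a: successors {b, c, d, e, f}; Diamond not p or not p there: b:T, c:T, d:T, e:T, f:T. ✓
b: successors {c, d, e}; Diamond not p or not p there: c:T, d:T, e:T. ✓
c: successors {a, b, c, d, e, f}; Diamond not p or not p there: a:T, b:T, c:T, d:T, e:T, f:T. ✓
d: successors {a, b, c, e, f}; Diamond not p or not p there: a:T, b:T, c:T, e:T, f:T. ✓
e: successors {b, d}; Diamond not p or not p there: b:T, d:T. ✓
f: successors {c, d, f}; Diamond not p or not p there: c:T, d:T, f:T. ✓
— 6 worlds.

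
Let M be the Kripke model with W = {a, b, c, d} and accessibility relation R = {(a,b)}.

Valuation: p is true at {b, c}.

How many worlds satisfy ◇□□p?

1

a: successors {b}; □□p there: b:T. ✓
b: no successors, so ◇□□p fails. ✗
c: no successors, so ◇□□p fails. ✗
d: no successors, so ◇□□p fails. ✗
Satisfying worlds: {a}.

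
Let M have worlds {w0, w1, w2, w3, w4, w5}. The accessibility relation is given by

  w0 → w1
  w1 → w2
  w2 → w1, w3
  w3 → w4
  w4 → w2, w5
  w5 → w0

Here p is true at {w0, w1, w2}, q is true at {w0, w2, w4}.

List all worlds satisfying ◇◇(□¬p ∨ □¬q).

{w0, w1, w2, w3, w4}

w0: successors {w1}; ◇(□¬p ∨ □¬q) there: w1:T. ✓
w1: successors {w2}; ◇(□¬p ∨ □¬q) there: w2:T. ✓
w2: successors {w1, w3}; ◇(□¬p ∨ □¬q) there: w1:T, w3:F. ✓
w3: successors {w4}; ◇(□¬p ∨ □¬q) there: w4:T. ✓
w4: successors {w2, w5}; ◇(□¬p ∨ □¬q) there: w2:T, w5:T. ✓
w5: successors {w0}; ◇(□¬p ∨ □¬q) there: w0:F. ✗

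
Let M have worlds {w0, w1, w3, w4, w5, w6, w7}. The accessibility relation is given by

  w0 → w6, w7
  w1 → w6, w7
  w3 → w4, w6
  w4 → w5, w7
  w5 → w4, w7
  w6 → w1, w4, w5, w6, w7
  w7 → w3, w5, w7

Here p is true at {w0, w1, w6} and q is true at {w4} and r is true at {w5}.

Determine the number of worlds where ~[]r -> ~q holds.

6

w0: ~[]r is T, ~q is T. ✓
w1: ~[]r is T, ~q is T. ✓
w3: ~[]r is T, ~q is T. ✓
w4: ~[]r is T, ~q is F. ✗
w5: ~[]r is T, ~q is T. ✓
w6: ~[]r is T, ~q is T. ✓
w7: ~[]r is T, ~q is T. ✓
Satisfying worlds: {w0, w1, w3, w5, w6, w7}.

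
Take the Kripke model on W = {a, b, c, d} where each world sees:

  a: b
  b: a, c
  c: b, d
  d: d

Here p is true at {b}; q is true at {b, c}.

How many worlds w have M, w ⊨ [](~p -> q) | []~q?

2

a: [](~p -> q) is T, []~q is F. ✓
b: [](~p -> q) is F, []~q is F. ✗
c: [](~p -> q) is F, []~q is F. ✗
d: [](~p -> q) is F, []~q is T. ✓
Satisfying worlds: {a, d}.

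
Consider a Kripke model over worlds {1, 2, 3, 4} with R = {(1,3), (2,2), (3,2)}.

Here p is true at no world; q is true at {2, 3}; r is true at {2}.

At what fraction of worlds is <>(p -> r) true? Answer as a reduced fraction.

3/4

1: successors {3}; p -> r there: 3:T. ✓
2: successors {2}; p -> r there: 2:T. ✓
3: successors {2}; p -> r there: 2:T. ✓
4: no successors, so <>(p -> r) fails. ✗
That's 3 of 4 worlds, so 3/4.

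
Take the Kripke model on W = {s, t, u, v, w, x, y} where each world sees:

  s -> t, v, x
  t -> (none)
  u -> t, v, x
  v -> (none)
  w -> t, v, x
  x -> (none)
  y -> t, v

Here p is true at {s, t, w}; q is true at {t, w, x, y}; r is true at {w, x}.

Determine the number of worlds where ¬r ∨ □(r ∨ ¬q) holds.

s: ¬r is T, □(r ∨ ¬q) is F. ✓
t: ¬r is T, □(r ∨ ¬q) is T. ✓
u: ¬r is T, □(r ∨ ¬q) is F. ✓
v: ¬r is T, □(r ∨ ¬q) is T. ✓
w: ¬r is F, □(r ∨ ¬q) is F. ✗
x: ¬r is F, □(r ∨ ¬q) is T. ✓
y: ¬r is T, □(r ∨ ¬q) is F. ✓
Satisfying worlds: {s, t, u, v, x, y}.

6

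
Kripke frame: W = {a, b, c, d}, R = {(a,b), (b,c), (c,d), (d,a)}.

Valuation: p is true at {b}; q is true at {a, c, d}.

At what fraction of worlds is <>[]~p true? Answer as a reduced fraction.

3/4

a: successors {b}; []~p there: b:T. ✓
b: successors {c}; []~p there: c:T. ✓
c: successors {d}; []~p there: d:T. ✓
d: successors {a}; []~p there: a:F. ✗
That's 3 of 4 worlds, so 3/4.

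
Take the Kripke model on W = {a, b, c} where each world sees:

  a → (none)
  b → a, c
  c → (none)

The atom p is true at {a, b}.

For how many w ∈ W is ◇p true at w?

1

a: no successors, so ◇p fails. ✗
b: successors {a, c}; p there: a:T, c:F. ✓
c: no successors, so ◇p fails. ✗
Satisfying worlds: {b}.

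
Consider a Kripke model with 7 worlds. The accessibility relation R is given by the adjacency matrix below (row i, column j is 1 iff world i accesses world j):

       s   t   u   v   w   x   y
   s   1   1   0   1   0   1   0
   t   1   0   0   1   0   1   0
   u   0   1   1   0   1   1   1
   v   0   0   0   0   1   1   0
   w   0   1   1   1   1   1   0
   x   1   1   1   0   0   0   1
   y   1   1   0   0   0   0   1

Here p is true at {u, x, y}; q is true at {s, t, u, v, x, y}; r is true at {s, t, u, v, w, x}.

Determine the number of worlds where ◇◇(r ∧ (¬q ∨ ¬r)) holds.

s: successors {s, t, v, x}; ◇(r ∧ (¬q ∨ ¬r)) there: s:F, t:F, v:T, x:F. ✓
t: successors {s, v, x}; ◇(r ∧ (¬q ∨ ¬r)) there: s:F, v:T, x:F. ✓
u: successors {t, u, w, x, y}; ◇(r ∧ (¬q ∨ ¬r)) there: t:F, u:T, w:T, x:F, y:F. ✓
v: successors {w, x}; ◇(r ∧ (¬q ∨ ¬r)) there: w:T, x:F. ✓
w: successors {t, u, v, w, x}; ◇(r ∧ (¬q ∨ ¬r)) there: t:F, u:T, v:T, w:T, x:F. ✓
x: successors {s, t, u, y}; ◇(r ∧ (¬q ∨ ¬r)) there: s:F, t:F, u:T, y:F. ✓
y: successors {s, t, y}; ◇(r ∧ (¬q ∨ ¬r)) there: s:F, t:F, y:F. ✗
Satisfying worlds: {s, t, u, v, w, x}.

6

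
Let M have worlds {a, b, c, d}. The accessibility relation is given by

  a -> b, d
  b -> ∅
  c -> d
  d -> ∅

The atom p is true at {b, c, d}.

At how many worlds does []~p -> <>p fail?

2

a: []~p is F, <>p is T. ✓
b: []~p is T, <>p is F. ✗
c: []~p is F, <>p is T. ✓
d: []~p is T, <>p is F. ✗
Satisfying worlds: {a, c}.
So []~p -> <>p fails at the other 2 worlds.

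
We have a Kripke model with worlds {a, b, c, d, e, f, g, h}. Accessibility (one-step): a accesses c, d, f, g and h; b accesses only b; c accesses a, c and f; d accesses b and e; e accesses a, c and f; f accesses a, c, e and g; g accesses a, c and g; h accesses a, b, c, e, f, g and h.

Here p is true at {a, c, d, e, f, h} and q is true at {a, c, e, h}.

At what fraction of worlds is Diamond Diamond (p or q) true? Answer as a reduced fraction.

7/8

a: successors {c, d, f, g, h}; Diamond (p or q) there: c:T, d:T, f:T, g:T, h:T. ✓
b: successors {b}; Diamond (p or q) there: b:F. ✗
c: successors {a, c, f}; Diamond (p or q) there: a:T, c:T, f:T. ✓
d: successors {b, e}; Diamond (p or q) there: b:F, e:T. ✓
e: successors {a, c, f}; Diamond (p or q) there: a:T, c:T, f:T. ✓
f: successors {a, c, e, g}; Diamond (p or q) there: a:T, c:T, e:T, g:T. ✓
g: successors {a, c, g}; Diamond (p or q) there: a:T, c:T, g:T. ✓
h: successors {a, b, c, e, f, g, h}; Diamond (p or q) there: a:T, b:F, c:T, e:T, f:T, g:T, h:T. ✓
That's 7 of 8 worlds, so 7/8.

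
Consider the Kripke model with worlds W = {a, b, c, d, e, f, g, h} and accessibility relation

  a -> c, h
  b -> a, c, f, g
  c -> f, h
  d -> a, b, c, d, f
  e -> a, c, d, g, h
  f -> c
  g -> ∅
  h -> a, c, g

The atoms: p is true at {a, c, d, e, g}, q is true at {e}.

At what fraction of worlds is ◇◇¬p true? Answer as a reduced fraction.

3/4

a: successors {c, h}; ◇¬p there: c:T, h:F. ✓
b: successors {a, c, f, g}; ◇¬p there: a:T, c:T, f:F, g:F. ✓
c: successors {f, h}; ◇¬p there: f:F, h:F. ✗
d: successors {a, b, c, d, f}; ◇¬p there: a:T, b:T, c:T, d:T, f:F. ✓
e: successors {a, c, d, g, h}; ◇¬p there: a:T, c:T, d:T, g:F, h:F. ✓
f: successors {c}; ◇¬p there: c:T. ✓
g: no successors, so ◇◇¬p fails. ✗
h: successors {a, c, g}; ◇¬p there: a:T, c:T, g:F. ✓
That's 6 of 8 worlds, so 6/8 = 3/4.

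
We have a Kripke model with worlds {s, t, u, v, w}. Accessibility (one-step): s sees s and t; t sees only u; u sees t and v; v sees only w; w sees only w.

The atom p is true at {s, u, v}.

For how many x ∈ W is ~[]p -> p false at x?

1

s: ~[]p is T, p is T. ✓
t: ~[]p is F, p is F. ✓
u: ~[]p is T, p is T. ✓
v: ~[]p is T, p is T. ✓
w: ~[]p is T, p is F. ✗
Satisfying worlds: {s, t, u, v}.
So ~[]p -> p fails at the other 1 world.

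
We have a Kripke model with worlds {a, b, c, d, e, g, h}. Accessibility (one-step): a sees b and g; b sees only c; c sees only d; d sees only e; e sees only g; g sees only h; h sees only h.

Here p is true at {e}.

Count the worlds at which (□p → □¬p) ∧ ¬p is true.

5

a: □p → □¬p is T, ¬p is T. ✓
b: □p → □¬p is T, ¬p is T. ✓
c: □p → □¬p is T, ¬p is T. ✓
d: □p → □¬p is F, ¬p is T. ✗
e: □p → □¬p is T, ¬p is F. ✗
g: □p → □¬p is T, ¬p is T. ✓
h: □p → □¬p is T, ¬p is T. ✓
Satisfying worlds: {a, b, c, g, h}.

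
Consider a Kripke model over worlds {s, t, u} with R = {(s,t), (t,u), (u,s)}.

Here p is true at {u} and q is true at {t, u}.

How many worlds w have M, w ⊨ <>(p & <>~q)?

1

s: successors {t}; p & <>~q there: t:F. ✗
t: successors {u}; p & <>~q there: u:T. ✓
u: successors {s}; p & <>~q there: s:F. ✗
Satisfying worlds: {t}.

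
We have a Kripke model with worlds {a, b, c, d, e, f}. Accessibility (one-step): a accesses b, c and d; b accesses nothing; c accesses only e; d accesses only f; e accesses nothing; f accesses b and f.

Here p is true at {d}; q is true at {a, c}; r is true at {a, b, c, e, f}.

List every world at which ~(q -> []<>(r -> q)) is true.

{a, c}

a: q -> []<>(r -> q) is F. ✓
b: q -> []<>(r -> q) is T. ✗
c: q -> []<>(r -> q) is F. ✓
d: q -> []<>(r -> q) is T. ✗
e: q -> []<>(r -> q) is T. ✗
f: q -> []<>(r -> q) is T. ✗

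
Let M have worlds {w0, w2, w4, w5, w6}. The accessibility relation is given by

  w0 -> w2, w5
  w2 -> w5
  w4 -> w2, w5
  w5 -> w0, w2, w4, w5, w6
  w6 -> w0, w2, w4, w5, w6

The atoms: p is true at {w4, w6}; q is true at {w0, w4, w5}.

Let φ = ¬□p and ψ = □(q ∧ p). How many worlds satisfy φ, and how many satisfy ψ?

For ¬□p:
w0: □p is F. ✓
w2: □p is F. ✓
w4: □p is F. ✓
w5: □p is F. ✓
w6: □p is F. ✓
— 5 worlds.
For □(q ∧ p):
w0: successors {w2, w5}; q ∧ p there: w2:F, w5:F. ✗
w2: successors {w5}; q ∧ p there: w5:F. ✗
w4: successors {w2, w5}; q ∧ p there: w2:F, w5:F. ✗
w5: successors {w0, w2, w4, w5, w6}; q ∧ p there: w0:F, w2:F, w4:T, w5:F, w6:F. ✗
w6: successors {w0, w2, w4, w5, w6}; q ∧ p there: w0:F, w2:F, w4:T, w5:F, w6:F. ✗
— 0 worlds.

5 and 0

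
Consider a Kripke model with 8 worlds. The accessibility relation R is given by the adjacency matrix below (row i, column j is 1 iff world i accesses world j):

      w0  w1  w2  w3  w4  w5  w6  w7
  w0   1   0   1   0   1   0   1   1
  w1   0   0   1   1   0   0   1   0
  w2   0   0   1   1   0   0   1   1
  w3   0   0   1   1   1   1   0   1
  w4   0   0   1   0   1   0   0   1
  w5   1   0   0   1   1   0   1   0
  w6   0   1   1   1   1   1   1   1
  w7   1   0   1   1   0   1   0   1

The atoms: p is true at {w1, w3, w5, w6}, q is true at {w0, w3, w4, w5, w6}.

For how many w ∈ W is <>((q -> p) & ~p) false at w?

w0: successors {w0, w2, w4, w6, w7}; (q -> p) & ~p there: w0:F, w2:T, w4:F, w6:F, w7:T. ✓
w1: successors {w2, w3, w6}; (q -> p) & ~p there: w2:T, w3:F, w6:F. ✓
w2: successors {w2, w3, w6, w7}; (q -> p) & ~p there: w2:T, w3:F, w6:F, w7:T. ✓
w3: successors {w2, w3, w4, w5, w7}; (q -> p) & ~p there: w2:T, w3:F, w4:F, w5:F, w7:T. ✓
w4: successors {w2, w4, w7}; (q -> p) & ~p there: w2:T, w4:F, w7:T. ✓
w5: successors {w0, w3, w4, w6}; (q -> p) & ~p there: w0:F, w3:F, w4:F, w6:F. ✗
w6: successors {w1, w2, w3, w4, w5, w6, w7}; (q -> p) & ~p there: w1:F, w2:T, w3:F, w4:F, w5:F, w6:F, w7:T. ✓
w7: successors {w0, w2, w3, w5, w7}; (q -> p) & ~p there: w0:F, w2:T, w3:F, w5:F, w7:T. ✓
Satisfying worlds: {w0, w1, w2, w3, w4, w6, w7}.
So <>((q -> p) & ~p) fails at the other 1 world.

1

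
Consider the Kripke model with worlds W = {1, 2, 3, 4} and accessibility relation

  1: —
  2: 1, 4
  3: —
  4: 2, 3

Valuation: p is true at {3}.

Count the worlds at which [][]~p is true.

1: no successors, so [][]~p holds vacuously. ✓
2: successors {1, 4}; []~p there: 1:T, 4:F. ✗
3: no successors, so [][]~p holds vacuously. ✓
4: successors {2, 3}; []~p there: 2:T, 3:T. ✓
Satisfying worlds: {1, 3, 4}.

3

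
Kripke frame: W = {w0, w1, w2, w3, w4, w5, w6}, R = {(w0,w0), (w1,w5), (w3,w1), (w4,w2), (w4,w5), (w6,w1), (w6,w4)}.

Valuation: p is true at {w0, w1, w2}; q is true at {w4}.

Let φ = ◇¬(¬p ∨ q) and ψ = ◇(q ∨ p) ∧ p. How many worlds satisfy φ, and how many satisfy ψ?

4 and 1

For ◇¬(¬p ∨ q):
w0: successors {w0}; ¬(¬p ∨ q) there: w0:T. ✓
w1: successors {w5}; ¬(¬p ∨ q) there: w5:F. ✗
w2: no successors, so ◇¬(¬p ∨ q) fails. ✗
w3: successors {w1}; ¬(¬p ∨ q) there: w1:T. ✓
w4: successors {w2, w5}; ¬(¬p ∨ q) there: w2:T, w5:F. ✓
w5: no successors, so ◇¬(¬p ∨ q) fails. ✗
w6: successors {w1, w4}; ¬(¬p ∨ q) there: w1:T, w4:F. ✓
— 4 worlds.
For ◇(q ∨ p) ∧ p:
w0: ◇(q ∨ p) is T, p is T. ✓
w1: ◇(q ∨ p) is F, p is T. ✗
w2: ◇(q ∨ p) is F, p is T. ✗
w3: ◇(q ∨ p) is T, p is F. ✗
w4: ◇(q ∨ p) is T, p is F. ✗
w5: ◇(q ∨ p) is F, p is F. ✗
w6: ◇(q ∨ p) is T, p is F. ✗
— 1 world.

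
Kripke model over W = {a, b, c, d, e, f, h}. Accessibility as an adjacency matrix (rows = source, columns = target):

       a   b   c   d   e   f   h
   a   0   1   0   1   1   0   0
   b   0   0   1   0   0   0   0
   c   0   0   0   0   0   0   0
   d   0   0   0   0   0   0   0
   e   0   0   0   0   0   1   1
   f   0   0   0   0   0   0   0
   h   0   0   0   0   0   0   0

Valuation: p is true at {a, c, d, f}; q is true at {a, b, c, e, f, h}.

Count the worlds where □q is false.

1

a: successors {b, d, e}; q there: b:T, d:F, e:T. ✗
b: successors {c}; q there: c:T. ✓
c: no successors, so □q holds vacuously. ✓
d: no successors, so □q holds vacuously. ✓
e: successors {f, h}; q there: f:T, h:T. ✓
f: no successors, so □q holds vacuously. ✓
h: no successors, so □q holds vacuously. ✓
Satisfying worlds: {b, c, d, e, f, h}.
So □q fails at the other 1 world.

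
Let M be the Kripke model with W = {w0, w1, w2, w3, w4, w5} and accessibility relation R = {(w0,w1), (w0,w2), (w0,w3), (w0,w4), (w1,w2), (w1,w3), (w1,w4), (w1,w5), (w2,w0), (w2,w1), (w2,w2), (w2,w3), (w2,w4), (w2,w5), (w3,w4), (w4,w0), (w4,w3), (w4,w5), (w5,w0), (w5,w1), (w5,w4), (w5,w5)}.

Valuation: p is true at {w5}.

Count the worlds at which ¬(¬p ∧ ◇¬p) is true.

w0: ¬p ∧ ◇¬p is T. ✗
w1: ¬p ∧ ◇¬p is T. ✗
w2: ¬p ∧ ◇¬p is T. ✗
w3: ¬p ∧ ◇¬p is T. ✗
w4: ¬p ∧ ◇¬p is T. ✗
w5: ¬p ∧ ◇¬p is F. ✓
Satisfying worlds: {w5}.

1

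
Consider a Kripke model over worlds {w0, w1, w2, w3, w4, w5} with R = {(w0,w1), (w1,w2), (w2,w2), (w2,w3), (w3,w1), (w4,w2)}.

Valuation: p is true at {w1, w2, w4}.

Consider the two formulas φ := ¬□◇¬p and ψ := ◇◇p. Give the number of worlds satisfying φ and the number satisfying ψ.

3 and 5

For ¬□◇¬p:
w0: □◇¬p is F. ✓
w1: □◇¬p is T. ✗
w2: □◇¬p is F. ✓
w3: □◇¬p is F. ✓
w4: □◇¬p is T. ✗
w5: □◇¬p is T. ✗
— 3 worlds.
For ◇◇p:
w0: successors {w1}; ◇p there: w1:T. ✓
w1: successors {w2}; ◇p there: w2:T. ✓
w2: successors {w2, w3}; ◇p there: w2:T, w3:T. ✓
w3: successors {w1}; ◇p there: w1:T. ✓
w4: successors {w2}; ◇p there: w2:T. ✓
w5: no successors, so ◇◇p fails. ✗
— 5 worlds.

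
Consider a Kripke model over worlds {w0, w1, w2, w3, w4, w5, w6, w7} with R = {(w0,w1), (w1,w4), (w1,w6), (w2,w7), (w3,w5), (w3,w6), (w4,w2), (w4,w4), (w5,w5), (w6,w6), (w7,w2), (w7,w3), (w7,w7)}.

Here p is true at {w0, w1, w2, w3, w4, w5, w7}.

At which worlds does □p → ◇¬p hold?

w0: □p is T, ◇¬p is F. ✗
w1: □p is F, ◇¬p is T. ✓
w2: □p is T, ◇¬p is F. ✗
w3: □p is F, ◇¬p is T. ✓
w4: □p is T, ◇¬p is F. ✗
w5: □p is T, ◇¬p is F. ✗
w6: □p is F, ◇¬p is T. ✓
w7: □p is T, ◇¬p is F. ✗

{w1, w3, w6}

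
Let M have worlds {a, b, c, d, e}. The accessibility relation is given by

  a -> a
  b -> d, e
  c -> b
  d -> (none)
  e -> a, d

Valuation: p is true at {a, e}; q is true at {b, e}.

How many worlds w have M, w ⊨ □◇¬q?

a: successors {a}; ◇¬q there: a:T. ✓
b: successors {d, e}; ◇¬q there: d:F, e:T. ✗
c: successors {b}; ◇¬q there: b:T. ✓
d: no successors, so □◇¬q holds vacuously. ✓
e: successors {a, d}; ◇¬q there: a:T, d:F. ✗
Satisfying worlds: {a, c, d}.

3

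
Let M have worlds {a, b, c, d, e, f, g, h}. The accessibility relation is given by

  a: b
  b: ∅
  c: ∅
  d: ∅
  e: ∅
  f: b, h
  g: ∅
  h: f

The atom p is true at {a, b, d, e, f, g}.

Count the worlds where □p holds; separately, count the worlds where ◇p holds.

7 and 3

For □p:
a: successors {b}; p there: b:T. ✓
b: no successors, so □p holds vacuously. ✓
c: no successors, so □p holds vacuously. ✓
d: no successors, so □p holds vacuously. ✓
e: no successors, so □p holds vacuously. ✓
f: successors {b, h}; p there: b:T, h:F. ✗
g: no successors, so □p holds vacuously. ✓
h: successors {f}; p there: f:T. ✓
— 7 worlds.
For ◇p:
a: successors {b}; p there: b:T. ✓
b: no successors, so ◇p fails. ✗
c: no successors, so ◇p fails. ✗
d: no successors, so ◇p fails. ✗
e: no successors, so ◇p fails. ✗
f: successors {b, h}; p there: b:T, h:F. ✓
g: no successors, so ◇p fails. ✗
h: successors {f}; p there: f:T. ✓
— 3 worlds.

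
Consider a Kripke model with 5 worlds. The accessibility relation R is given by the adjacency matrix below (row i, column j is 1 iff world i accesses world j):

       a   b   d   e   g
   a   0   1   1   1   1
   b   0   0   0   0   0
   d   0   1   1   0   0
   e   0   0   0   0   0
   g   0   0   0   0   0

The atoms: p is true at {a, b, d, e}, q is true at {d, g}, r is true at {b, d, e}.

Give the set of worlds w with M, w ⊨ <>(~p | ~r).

{a}

a: successors {b, d, e, g}; ~p | ~r there: b:F, d:F, e:F, g:T. ✓
b: no successors, so <>(~p | ~r) fails. ✗
d: successors {b, d}; ~p | ~r there: b:F, d:F. ✗
e: no successors, so <>(~p | ~r) fails. ✗
g: no successors, so <>(~p | ~r) fails. ✗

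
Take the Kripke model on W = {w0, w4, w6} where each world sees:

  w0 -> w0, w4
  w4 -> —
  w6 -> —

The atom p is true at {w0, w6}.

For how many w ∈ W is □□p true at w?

2

w0: successors {w0, w4}; □p there: w0:F, w4:T. ✗
w4: no successors, so □□p holds vacuously. ✓
w6: no successors, so □□p holds vacuously. ✓
Satisfying worlds: {w4, w6}.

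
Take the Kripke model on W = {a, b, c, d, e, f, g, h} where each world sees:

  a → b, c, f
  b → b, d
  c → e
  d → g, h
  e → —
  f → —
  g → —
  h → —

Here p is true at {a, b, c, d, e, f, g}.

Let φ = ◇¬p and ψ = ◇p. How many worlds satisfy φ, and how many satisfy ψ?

1 and 4

For ◇¬p:
a: successors {b, c, f}; ¬p there: b:F, c:F, f:F. ✗
b: successors {b, d}; ¬p there: b:F, d:F. ✗
c: successors {e}; ¬p there: e:F. ✗
d: successors {g, h}; ¬p there: g:F, h:T. ✓
e: no successors, so ◇¬p fails. ✗
f: no successors, so ◇¬p fails. ✗
g: no successors, so ◇¬p fails. ✗
h: no successors, so ◇¬p fails. ✗
— 1 world.
For ◇p:
a: successors {b, c, f}; p there: b:T, c:T, f:T. ✓
b: successors {b, d}; p there: b:T, d:T. ✓
c: successors {e}; p there: e:T. ✓
d: successors {g, h}; p there: g:T, h:F. ✓
e: no successors, so ◇p fails. ✗
f: no successors, so ◇p fails. ✗
g: no successors, so ◇p fails. ✗
h: no successors, so ◇p fails. ✗
— 4 worlds.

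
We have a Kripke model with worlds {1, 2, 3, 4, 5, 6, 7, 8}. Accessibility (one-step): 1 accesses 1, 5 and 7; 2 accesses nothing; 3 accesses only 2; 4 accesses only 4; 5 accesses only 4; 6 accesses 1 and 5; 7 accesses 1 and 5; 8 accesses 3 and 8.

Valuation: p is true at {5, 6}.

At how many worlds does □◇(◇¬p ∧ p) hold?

1

1: successors {1, 5, 7}; ◇(◇¬p ∧ p) there: 1:T, 5:F, 7:T. ✗
2: no successors, so □◇(◇¬p ∧ p) holds vacuously. ✓
3: successors {2}; ◇(◇¬p ∧ p) there: 2:F. ✗
4: successors {4}; ◇(◇¬p ∧ p) there: 4:F. ✗
5: successors {4}; ◇(◇¬p ∧ p) there: 4:F. ✗
6: successors {1, 5}; ◇(◇¬p ∧ p) there: 1:T, 5:F. ✗
7: successors {1, 5}; ◇(◇¬p ∧ p) there: 1:T, 5:F. ✗
8: successors {3, 8}; ◇(◇¬p ∧ p) there: 3:F, 8:F. ✗
Satisfying worlds: {2}.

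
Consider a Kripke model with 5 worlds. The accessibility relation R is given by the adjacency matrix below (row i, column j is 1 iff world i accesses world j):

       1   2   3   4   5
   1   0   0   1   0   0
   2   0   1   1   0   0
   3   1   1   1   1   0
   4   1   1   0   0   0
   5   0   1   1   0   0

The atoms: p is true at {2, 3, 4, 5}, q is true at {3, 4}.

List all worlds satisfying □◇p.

{1, 2, 3, 4, 5}

1: successors {3}; ◇p there: 3:T. ✓
2: successors {2, 3}; ◇p there: 2:T, 3:T. ✓
3: successors {1, 2, 3, 4}; ◇p there: 1:T, 2:T, 3:T, 4:T. ✓
4: successors {1, 2}; ◇p there: 1:T, 2:T. ✓
5: successors {2, 3}; ◇p there: 2:T, 3:T. ✓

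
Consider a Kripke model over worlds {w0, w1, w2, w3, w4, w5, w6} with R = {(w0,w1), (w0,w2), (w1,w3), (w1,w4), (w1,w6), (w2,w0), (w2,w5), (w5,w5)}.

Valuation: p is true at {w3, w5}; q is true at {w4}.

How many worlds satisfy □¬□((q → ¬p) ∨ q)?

w0: successors {w1, w2}; ¬□((q → ¬p) ∨ q) there: w1:F, w2:F. ✗
w1: successors {w3, w4, w6}; ¬□((q → ¬p) ∨ q) there: w3:F, w4:F, w6:F. ✗
w2: successors {w0, w5}; ¬□((q → ¬p) ∨ q) there: w0:F, w5:F. ✗
w3: no successors, so □¬□((q → ¬p) ∨ q) holds vacuously. ✓
w4: no successors, so □¬□((q → ¬p) ∨ q) holds vacuously. ✓
w5: successors {w5}; ¬□((q → ¬p) ∨ q) there: w5:F. ✗
w6: no successors, so □¬□((q → ¬p) ∨ q) holds vacuously. ✓
Satisfying worlds: {w3, w4, w6}.

3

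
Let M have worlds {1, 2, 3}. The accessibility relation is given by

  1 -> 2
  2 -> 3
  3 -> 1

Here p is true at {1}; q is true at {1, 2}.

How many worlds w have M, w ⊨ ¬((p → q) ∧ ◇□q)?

1

1: (p → q) ∧ ◇□q is F. ✓
2: (p → q) ∧ ◇□q is T. ✗
3: (p → q) ∧ ◇□q is T. ✗
Satisfying worlds: {1}.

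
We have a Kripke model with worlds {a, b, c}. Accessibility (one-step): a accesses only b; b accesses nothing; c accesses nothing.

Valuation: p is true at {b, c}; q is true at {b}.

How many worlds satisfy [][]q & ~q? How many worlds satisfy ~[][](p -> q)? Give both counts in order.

For [][]q & ~q:
a: [][]q is T, ~q is T. ✓
b: [][]q is T, ~q is F. ✗
c: [][]q is T, ~q is T. ✓
— 2 worlds.
For ~[][](p -> q):
a: [][](p -> q) is T. ✗
b: [][](p -> q) is T. ✗
c: [][](p -> q) is T. ✗
— 0 worlds.

2 and 0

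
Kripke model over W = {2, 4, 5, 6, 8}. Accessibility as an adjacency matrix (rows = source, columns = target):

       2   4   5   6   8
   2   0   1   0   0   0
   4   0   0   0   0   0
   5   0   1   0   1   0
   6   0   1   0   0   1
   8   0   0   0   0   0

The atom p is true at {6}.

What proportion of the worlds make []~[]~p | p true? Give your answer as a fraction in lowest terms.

3/5

2: []~[]~p is F, p is F. ✗
4: []~[]~p is T, p is F. ✓
5: []~[]~p is F, p is F. ✗
6: []~[]~p is F, p is T. ✓
8: []~[]~p is T, p is F. ✓
That's 3 of 5 worlds, so 3/5.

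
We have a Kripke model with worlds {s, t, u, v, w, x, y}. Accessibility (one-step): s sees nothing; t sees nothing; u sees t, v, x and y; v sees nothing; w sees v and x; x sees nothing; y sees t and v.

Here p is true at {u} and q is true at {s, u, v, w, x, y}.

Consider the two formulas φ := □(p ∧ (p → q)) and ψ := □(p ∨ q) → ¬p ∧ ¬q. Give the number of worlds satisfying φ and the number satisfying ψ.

For □(p ∧ (p → q)):
s: no successors, so □(p ∧ (p → q)) holds vacuously. ✓
t: no successors, so □(p ∧ (p → q)) holds vacuously. ✓
u: successors {t, v, x, y}; p ∧ (p → q) there: t:F, v:F, x:F, y:F. ✗
v: no successors, so □(p ∧ (p → q)) holds vacuously. ✓
w: successors {v, x}; p ∧ (p → q) there: v:F, x:F. ✗
x: no successors, so □(p ∧ (p → q)) holds vacuously. ✓
y: successors {t, v}; p ∧ (p → q) there: t:F, v:F. ✗
— 4 worlds.
For □(p ∨ q) → ¬p ∧ ¬q:
s: □(p ∨ q) is T, ¬p ∧ ¬q is F. ✗
t: □(p ∨ q) is T, ¬p ∧ ¬q is T. ✓
u: □(p ∨ q) is F, ¬p ∧ ¬q is F. ✓
v: □(p ∨ q) is T, ¬p ∧ ¬q is F. ✗
w: □(p ∨ q) is T, ¬p ∧ ¬q is F. ✗
x: □(p ∨ q) is T, ¬p ∧ ¬q is F. ✗
y: □(p ∨ q) is F, ¬p ∧ ¬q is F. ✓
— 3 worlds.

4 and 3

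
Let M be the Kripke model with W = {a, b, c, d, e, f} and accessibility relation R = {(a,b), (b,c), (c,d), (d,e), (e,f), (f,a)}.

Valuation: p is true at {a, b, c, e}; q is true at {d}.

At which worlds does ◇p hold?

{a, b, d, f}

a: successors {b}; p there: b:T. ✓
b: successors {c}; p there: c:T. ✓
c: successors {d}; p there: d:F. ✗
d: successors {e}; p there: e:T. ✓
e: successors {f}; p there: f:F. ✗
f: successors {a}; p there: a:T. ✓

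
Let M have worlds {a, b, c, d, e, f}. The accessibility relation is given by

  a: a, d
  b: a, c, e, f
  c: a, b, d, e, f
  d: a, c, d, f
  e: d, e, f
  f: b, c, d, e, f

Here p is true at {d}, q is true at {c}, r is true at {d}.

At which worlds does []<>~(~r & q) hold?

a: successors {a, d}; <>~(~r & q) there: a:T, d:T. ✓
b: successors {a, c, e, f}; <>~(~r & q) there: a:T, c:T, e:T, f:T. ✓
c: successors {a, b, d, e, f}; <>~(~r & q) there: a:T, b:T, d:T, e:T, f:T. ✓
d: successors {a, c, d, f}; <>~(~r & q) there: a:T, c:T, d:T, f:T. ✓
e: successors {d, e, f}; <>~(~r & q) there: d:T, e:T, f:T. ✓
f: successors {b, c, d, e, f}; <>~(~r & q) there: b:T, c:T, d:T, e:T, f:T. ✓

{a, b, c, d, e, f}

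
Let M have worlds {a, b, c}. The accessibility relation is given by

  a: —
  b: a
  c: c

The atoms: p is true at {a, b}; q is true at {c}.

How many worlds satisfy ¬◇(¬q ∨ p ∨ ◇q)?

a: ◇(¬q ∨ p ∨ ◇q) is F. ✓
b: ◇(¬q ∨ p ∨ ◇q) is T. ✗
c: ◇(¬q ∨ p ∨ ◇q) is T. ✗
Satisfying worlds: {a}.

1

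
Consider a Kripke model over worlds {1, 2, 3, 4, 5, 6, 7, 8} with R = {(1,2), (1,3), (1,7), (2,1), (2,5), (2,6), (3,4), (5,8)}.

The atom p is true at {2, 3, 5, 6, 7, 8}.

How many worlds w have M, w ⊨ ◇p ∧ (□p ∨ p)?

1: ◇p is T, □p ∨ p is T. ✓
2: ◇p is T, □p ∨ p is T. ✓
3: ◇p is F, □p ∨ p is T. ✗
4: ◇p is F, □p ∨ p is T. ✗
5: ◇p is T, □p ∨ p is T. ✓
6: ◇p is F, □p ∨ p is T. ✗
7: ◇p is F, □p ∨ p is T. ✗
8: ◇p is F, □p ∨ p is T. ✗
Satisfying worlds: {1, 2, 5}.

3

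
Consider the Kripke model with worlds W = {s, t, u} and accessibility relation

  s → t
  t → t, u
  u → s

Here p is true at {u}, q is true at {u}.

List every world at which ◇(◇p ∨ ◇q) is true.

{s, t}

s: successors {t}; ◇p ∨ ◇q there: t:T. ✓
t: successors {t, u}; ◇p ∨ ◇q there: t:T, u:F. ✓
u: successors {s}; ◇p ∨ ◇q there: s:F. ✗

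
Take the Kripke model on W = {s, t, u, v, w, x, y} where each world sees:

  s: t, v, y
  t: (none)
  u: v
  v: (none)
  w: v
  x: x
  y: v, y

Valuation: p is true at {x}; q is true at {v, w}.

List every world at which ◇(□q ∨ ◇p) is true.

s: successors {t, v, y}; □q ∨ ◇p there: t:T, v:T, y:F. ✓
t: no successors, so ◇(□q ∨ ◇p) fails. ✗
u: successors {v}; □q ∨ ◇p there: v:T. ✓
v: no successors, so ◇(□q ∨ ◇p) fails. ✗
w: successors {v}; □q ∨ ◇p there: v:T. ✓
x: successors {x}; □q ∨ ◇p there: x:T. ✓
y: successors {v, y}; □q ∨ ◇p there: v:T, y:F. ✓

{s, u, w, x, y}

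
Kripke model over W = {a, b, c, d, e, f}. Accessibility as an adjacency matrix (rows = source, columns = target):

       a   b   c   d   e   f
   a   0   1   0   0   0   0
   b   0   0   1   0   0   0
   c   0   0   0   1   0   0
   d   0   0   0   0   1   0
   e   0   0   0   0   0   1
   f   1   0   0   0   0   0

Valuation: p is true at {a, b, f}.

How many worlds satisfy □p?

3

a: successors {b}; p there: b:T. ✓
b: successors {c}; p there: c:F. ✗
c: successors {d}; p there: d:F. ✗
d: successors {e}; p there: e:F. ✗
e: successors {f}; p there: f:T. ✓
f: successors {a}; p there: a:T. ✓
Satisfying worlds: {a, e, f}.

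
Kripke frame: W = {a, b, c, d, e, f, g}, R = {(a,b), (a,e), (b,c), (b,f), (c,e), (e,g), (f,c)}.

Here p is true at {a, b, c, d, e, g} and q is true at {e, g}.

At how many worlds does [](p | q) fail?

a: successors {b, e}; p | q there: b:T, e:T. ✓
b: successors {c, f}; p | q there: c:T, f:F. ✗
c: successors {e}; p | q there: e:T. ✓
d: no successors, so [](p | q) holds vacuously. ✓
e: successors {g}; p | q there: g:T. ✓
f: successors {c}; p | q there: c:T. ✓
g: no successors, so [](p | q) holds vacuously. ✓
Satisfying worlds: {a, c, d, e, f, g}.
So [](p | q) fails at the other 1 world.

1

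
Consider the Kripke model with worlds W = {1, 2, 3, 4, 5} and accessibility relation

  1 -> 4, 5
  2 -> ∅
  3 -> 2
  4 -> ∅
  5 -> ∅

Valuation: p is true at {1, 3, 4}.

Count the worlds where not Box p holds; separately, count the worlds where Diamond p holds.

2 and 1

For not Box p:
1: Box p is F. ✓
2: Box p is T. ✗
3: Box p is F. ✓
4: Box p is T. ✗
5: Box p is T. ✗
— 2 worlds.
For Diamond p:
1: successors {4, 5}; p there: 4:T, 5:F. ✓
2: no successors, so Diamond p fails. ✗
3: successors {2}; p there: 2:F. ✗
4: no successors, so Diamond p fails. ✗
5: no successors, so Diamond p fails. ✗
— 1 world.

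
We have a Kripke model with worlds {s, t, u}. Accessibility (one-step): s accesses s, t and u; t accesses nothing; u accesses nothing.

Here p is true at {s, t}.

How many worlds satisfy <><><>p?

1

s: successors {s, t, u}; <><>p there: s:T, t:F, u:F. ✓
t: no successors, so <><><>p fails. ✗
u: no successors, so <><><>p fails. ✗
Satisfying worlds: {s}.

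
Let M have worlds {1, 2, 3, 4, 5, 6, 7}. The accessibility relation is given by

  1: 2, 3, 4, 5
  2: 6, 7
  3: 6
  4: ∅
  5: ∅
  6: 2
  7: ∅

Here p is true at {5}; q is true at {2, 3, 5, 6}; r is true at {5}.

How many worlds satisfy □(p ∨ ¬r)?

7

1: successors {2, 3, 4, 5}; p ∨ ¬r there: 2:T, 3:T, 4:T, 5:T. ✓
2: successors {6, 7}; p ∨ ¬r there: 6:T, 7:T. ✓
3: successors {6}; p ∨ ¬r there: 6:T. ✓
4: no successors, so □(p ∨ ¬r) holds vacuously. ✓
5: no successors, so □(p ∨ ¬r) holds vacuously. ✓
6: successors {2}; p ∨ ¬r there: 2:T. ✓
7: no successors, so □(p ∨ ¬r) holds vacuously. ✓
Satisfying worlds: {1, 2, 3, 4, 5, 6, 7}.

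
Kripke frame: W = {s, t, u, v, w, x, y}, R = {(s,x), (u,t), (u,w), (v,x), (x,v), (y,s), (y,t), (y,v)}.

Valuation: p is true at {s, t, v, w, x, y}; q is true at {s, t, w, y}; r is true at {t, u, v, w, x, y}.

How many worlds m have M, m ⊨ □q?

3

s: successors {x}; q there: x:F. ✗
t: no successors, so □q holds vacuously. ✓
u: successors {t, w}; q there: t:T, w:T. ✓
v: successors {x}; q there: x:F. ✗
w: no successors, so □q holds vacuously. ✓
x: successors {v}; q there: v:F. ✗
y: successors {s, t, v}; q there: s:T, t:T, v:F. ✗
Satisfying worlds: {t, u, w}.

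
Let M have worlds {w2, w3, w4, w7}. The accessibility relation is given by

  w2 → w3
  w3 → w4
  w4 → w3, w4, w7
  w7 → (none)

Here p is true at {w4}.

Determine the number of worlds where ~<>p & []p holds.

1

w2: ~<>p is T, []p is F. ✗
w3: ~<>p is F, []p is T. ✗
w4: ~<>p is F, []p is F. ✗
w7: ~<>p is T, []p is T. ✓
Satisfying worlds: {w7}.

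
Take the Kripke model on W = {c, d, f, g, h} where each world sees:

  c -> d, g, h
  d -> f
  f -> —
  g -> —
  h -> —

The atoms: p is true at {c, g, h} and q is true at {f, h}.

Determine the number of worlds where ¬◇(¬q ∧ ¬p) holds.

c: ◇(¬q ∧ ¬p) is T. ✗
d: ◇(¬q ∧ ¬p) is F. ✓
f: ◇(¬q ∧ ¬p) is F. ✓
g: ◇(¬q ∧ ¬p) is F. ✓
h: ◇(¬q ∧ ¬p) is F. ✓
Satisfying worlds: {d, f, g, h}.

4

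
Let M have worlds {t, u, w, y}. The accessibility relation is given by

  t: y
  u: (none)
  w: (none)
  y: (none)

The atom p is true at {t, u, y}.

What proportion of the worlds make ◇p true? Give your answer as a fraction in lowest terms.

t: successors {y}; p there: y:T. ✓
u: no successors, so ◇p fails. ✗
w: no successors, so ◇p fails. ✗
y: no successors, so ◇p fails. ✗
That's 1 of 4 worlds, so 1/4.

1/4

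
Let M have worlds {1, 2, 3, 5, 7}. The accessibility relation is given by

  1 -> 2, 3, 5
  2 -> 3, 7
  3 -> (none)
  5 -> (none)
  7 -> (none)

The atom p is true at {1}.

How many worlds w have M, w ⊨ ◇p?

1: successors {2, 3, 5}; p there: 2:F, 3:F, 5:F. ✗
2: successors {3, 7}; p there: 3:F, 7:F. ✗
3: no successors, so ◇p fails. ✗
5: no successors, so ◇p fails. ✗
7: no successors, so ◇p fails. ✗
Satisfying worlds: ∅.

0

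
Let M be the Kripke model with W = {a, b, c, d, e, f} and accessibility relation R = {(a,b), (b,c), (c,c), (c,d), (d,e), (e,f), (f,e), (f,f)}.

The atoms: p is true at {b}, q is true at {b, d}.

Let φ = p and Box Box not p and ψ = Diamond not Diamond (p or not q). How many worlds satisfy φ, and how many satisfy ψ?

1 and 0

For p and Box Box not p:
a: p is F, Box Box not p is T. ✗
b: p is T, Box Box not p is T. ✓
c: p is F, Box Box not p is T. ✗
d: p is F, Box Box not p is T. ✗
e: p is F, Box Box not p is T. ✗
f: p is F, Box Box not p is T. ✗
— 1 world.
For Diamond not Diamond (p or not q):
a: successors {b}; not Diamond (p or not q) there: b:F. ✗
b: successors {c}; not Diamond (p or not q) there: c:F. ✗
c: successors {c, d}; not Diamond (p or not q) there: c:F, d:F. ✗
d: successors {e}; not Diamond (p or not q) there: e:F. ✗
e: successors {f}; not Diamond (p or not q) there: f:F. ✗
f: successors {e, f}; not Diamond (p or not q) there: e:F, f:F. ✗
— 0 worlds.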